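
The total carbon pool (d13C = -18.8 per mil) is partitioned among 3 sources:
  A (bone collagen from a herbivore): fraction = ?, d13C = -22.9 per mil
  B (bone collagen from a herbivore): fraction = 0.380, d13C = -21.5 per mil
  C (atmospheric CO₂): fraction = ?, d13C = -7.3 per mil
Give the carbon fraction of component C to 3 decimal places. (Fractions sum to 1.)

Let f_C and f_A be the unknown fractions; fractions sum to 1 so f_C + f_A = 0.620.
Mass balance: Σ fᵢ·δᵢ = δ_bulk ⇒ f_C·(-7.3) + f_A·(-22.9) = -18.8 − (-8.170) = -10.630
Substitute f_A = 0.620 − f_C:
f_C·(-7.3 − -22.9) = -10.630 − 0.620×(-22.9) = 3.568
f_C = 3.568 / 15.6 = 0.2287

0.229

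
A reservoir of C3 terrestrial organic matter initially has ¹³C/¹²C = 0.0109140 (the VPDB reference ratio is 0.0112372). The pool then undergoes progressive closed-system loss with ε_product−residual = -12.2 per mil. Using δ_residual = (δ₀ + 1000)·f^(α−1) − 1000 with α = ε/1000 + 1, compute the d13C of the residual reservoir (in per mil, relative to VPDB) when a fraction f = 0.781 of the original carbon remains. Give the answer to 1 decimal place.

δ₀ = (0.0109140/0.0112372 − 1)×1000 = (0.971238 − 1)×1000 = -28.762 per mil
α − 1 = ε/1000 = -0.0122
f^(α−1) = 0.781^(-0.0122) = 1.003020
δ_res = (-28.762 + 1000) × 1.003020 − 1000 = 974.172 − 1000 = -25.83 per mil

-25.8 per mil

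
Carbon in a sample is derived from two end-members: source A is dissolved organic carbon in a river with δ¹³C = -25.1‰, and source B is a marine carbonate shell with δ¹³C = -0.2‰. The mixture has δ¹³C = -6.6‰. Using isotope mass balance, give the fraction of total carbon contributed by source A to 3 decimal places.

δ_mix = f_A·δ_A + (1 − f_A)·δ_B  ⇒  f_A = (δ_mix − δ_B)/(δ_A − δ_B)
f_A = (-6.6 − (-0.2)) / (-25.1 − (-0.2))
f_A = -6.4 / -24.9 = 0.2570

0.257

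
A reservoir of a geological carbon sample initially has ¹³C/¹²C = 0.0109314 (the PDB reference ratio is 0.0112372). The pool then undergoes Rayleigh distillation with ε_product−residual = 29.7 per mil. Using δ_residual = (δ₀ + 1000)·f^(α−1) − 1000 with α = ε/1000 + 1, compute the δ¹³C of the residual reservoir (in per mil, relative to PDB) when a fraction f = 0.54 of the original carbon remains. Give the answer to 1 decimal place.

δ₀ = (0.0109314/0.0112372 − 1)×1000 = (0.972787 − 1)×1000 = -27.213 per mil
α − 1 = ε/1000 = 0.0297
f^(α−1) = 0.54^(0.0297) = 0.981866
δ_res = (-27.213 + 1000) × 0.981866 − 1000 = 955.146 − 1000 = -44.85 per mil

-44.9 per mil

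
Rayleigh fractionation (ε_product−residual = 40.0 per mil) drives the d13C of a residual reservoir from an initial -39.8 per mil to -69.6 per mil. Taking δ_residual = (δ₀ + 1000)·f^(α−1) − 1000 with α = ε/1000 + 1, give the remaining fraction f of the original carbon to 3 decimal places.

α − 1 = ε/1000 = 0.0400
(δ_res + 1000)/(δ₀ + 1000) = (-69.6 + 1000)/(-39.8 + 1000) = 930.4/960.2 = 0.968965
f = 0.968965^(1/0.0400) = exp(ln(0.968965)/0.0400) = exp(-0.03153/0.0400)
f = exp(-0.7882) = 0.4547

0.455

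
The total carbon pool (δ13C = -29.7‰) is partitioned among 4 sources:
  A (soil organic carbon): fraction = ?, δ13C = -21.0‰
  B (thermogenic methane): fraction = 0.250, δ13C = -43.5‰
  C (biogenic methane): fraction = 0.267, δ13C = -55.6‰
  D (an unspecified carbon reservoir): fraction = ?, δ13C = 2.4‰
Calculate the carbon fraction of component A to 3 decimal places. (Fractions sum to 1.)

0.220

Let f_A and f_D be the unknown fractions; fractions sum to 1 so f_A + f_D = 0.483.
Mass balance: Σ fᵢ·δᵢ = δ_bulk ⇒ f_A·(-21.0) + f_D·(2.4) = -29.7 − (-25.720) = -3.980
Substitute f_D = 0.483 − f_A:
f_A·(-21.0 − 2.4) = -3.980 − 0.483×(2.4) = -5.139
f_A = -5.139 / -23.4 = 0.2196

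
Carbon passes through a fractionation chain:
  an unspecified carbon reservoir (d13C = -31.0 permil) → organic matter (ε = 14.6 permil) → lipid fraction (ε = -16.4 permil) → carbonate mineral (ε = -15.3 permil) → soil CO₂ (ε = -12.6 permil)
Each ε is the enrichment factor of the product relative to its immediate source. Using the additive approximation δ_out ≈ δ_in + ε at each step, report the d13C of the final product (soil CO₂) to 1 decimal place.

step 1: δ ≈ -31.0 + (14.6) = -16.4 permil
step 2: δ ≈ -16.4 + (-16.4) = -32.8 permil
step 3: δ ≈ -32.8 + (-15.3) = -48.1 permil
step 4: δ ≈ -48.1 + (-12.6) = -60.7 permil

-60.7 permil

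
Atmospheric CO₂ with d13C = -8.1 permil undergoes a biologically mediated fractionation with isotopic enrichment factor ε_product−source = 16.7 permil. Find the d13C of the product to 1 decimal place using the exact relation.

Exactly, δ_product = (δ_source + 1000)·(ε/1000 + 1) − 1000.
δ_product = (-8.1 + 1000) × (16.7/1000 + 1) − 1000
δ_product = 8.46 permil

8.5 permil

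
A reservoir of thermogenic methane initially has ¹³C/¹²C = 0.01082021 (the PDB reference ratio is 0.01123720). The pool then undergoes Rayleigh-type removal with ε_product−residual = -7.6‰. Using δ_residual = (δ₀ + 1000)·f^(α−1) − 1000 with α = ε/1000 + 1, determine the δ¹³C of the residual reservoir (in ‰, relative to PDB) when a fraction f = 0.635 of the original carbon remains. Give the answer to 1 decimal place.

-33.8‰

δ₀ = (0.01082021/0.01123720 − 1)×1000 = (0.962892 − 1)×1000 = -37.108‰
α − 1 = ε/1000 = -0.0076
f^(α−1) = 0.635^(-0.0076) = 1.003457
δ_res = (-37.108 + 1000) × 1.003457 − 1000 = 966.221 − 1000 = -33.78‰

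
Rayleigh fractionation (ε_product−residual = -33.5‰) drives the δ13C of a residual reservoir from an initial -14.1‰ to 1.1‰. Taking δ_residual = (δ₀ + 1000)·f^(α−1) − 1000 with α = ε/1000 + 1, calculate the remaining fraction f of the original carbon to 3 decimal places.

0.633

α − 1 = ε/1000 = -0.0335
(δ_res + 1000)/(δ₀ + 1000) = (1.1 + 1000)/(-14.1 + 1000) = 1001.1/985.9 = 1.015417
f = 1.015417^(1/-0.0335) = exp(ln(1.015417)/-0.0335) = exp(0.01530/-0.0335)
f = exp(-0.4567) = 0.6334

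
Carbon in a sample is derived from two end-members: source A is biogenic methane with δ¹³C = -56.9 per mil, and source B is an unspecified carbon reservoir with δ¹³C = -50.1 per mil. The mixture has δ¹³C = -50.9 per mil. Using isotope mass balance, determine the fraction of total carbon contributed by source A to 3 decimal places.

0.118

δ_mix = f_A·δ_A + (1 − f_A)·δ_B  ⇒  f_A = (δ_mix − δ_B)/(δ_A − δ_B)
f_A = (-50.9 − (-50.1)) / (-56.9 − (-50.1))
f_A = -0.8 / -6.8 = 0.1176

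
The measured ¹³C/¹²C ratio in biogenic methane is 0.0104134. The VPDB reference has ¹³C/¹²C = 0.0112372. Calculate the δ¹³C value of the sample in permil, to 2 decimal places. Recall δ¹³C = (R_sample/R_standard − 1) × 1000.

δ¹³C = (R_sample / R_standard − 1) × 1000
R_sample / R_standard = 0.0104134 / 0.0112372 = 0.926690
δ¹³C = (0.926690 − 1) × 1000 = -73.310 permil

-73.31 permil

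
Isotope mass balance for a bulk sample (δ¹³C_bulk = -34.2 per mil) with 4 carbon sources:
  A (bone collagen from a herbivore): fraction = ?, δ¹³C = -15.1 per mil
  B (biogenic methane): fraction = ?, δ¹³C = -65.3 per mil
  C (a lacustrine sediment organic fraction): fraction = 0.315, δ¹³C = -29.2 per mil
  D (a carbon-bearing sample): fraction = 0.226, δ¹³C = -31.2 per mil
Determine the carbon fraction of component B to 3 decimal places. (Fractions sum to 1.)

0.220

Let f_B and f_A be the unknown fractions; fractions sum to 1 so f_B + f_A = 0.459.
Mass balance: Σ fᵢ·δᵢ = δ_bulk ⇒ f_B·(-65.3) + f_A·(-15.1) = -34.2 − (-16.249) = -17.951
Substitute f_A = 0.459 − f_B:
f_B·(-65.3 − -15.1) = -17.951 − 0.459×(-15.1) = -11.020
f_B = -11.020 / -50.2 = 0.2195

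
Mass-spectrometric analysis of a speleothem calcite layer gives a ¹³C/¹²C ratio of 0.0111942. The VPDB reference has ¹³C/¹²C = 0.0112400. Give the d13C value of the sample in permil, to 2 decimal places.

d13C = (R_sample / R_standard − 1) × 1000
R_sample / R_standard = 0.0111942 / 0.0112400 = 0.995925
d13C = (0.995925 − 1) × 1000 = -4.075 permil

-4.07 permil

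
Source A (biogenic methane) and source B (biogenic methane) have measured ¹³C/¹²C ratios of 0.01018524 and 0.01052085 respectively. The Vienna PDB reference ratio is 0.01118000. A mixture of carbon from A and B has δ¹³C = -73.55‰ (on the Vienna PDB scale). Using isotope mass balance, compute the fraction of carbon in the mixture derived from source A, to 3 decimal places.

δ_A = (0.01018524/0.01118000 − 1)×1000 = (0.911023 − 1)×1000 = -88.977‰
δ_B = (0.01052085/0.01118000 − 1)×1000 = (0.941042 − 1)×1000 = -58.958‰
f_A = (δ_mix − δ_B)/(δ_A − δ_B) = (-73.55 − (-58.958))/(-88.977 − (-58.958))
f_A = -14.592 / -30.019 = 0.4861

0.486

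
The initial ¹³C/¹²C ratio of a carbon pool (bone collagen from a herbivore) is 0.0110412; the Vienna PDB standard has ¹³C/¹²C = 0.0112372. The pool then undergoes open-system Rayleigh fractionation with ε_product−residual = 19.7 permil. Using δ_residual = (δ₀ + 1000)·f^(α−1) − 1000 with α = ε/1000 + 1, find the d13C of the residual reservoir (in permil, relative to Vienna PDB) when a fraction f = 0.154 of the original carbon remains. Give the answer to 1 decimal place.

-53.0 permil

δ₀ = (0.0110412/0.0112372 − 1)×1000 = (0.982558 − 1)×1000 = -17.442 permil
α − 1 = ε/1000 = 0.0197
f^(α−1) = 0.154^(0.0197) = 0.963816
δ_res = (-17.442 + 1000) × 0.963816 − 1000 = 947.005 − 1000 = -52.99 permil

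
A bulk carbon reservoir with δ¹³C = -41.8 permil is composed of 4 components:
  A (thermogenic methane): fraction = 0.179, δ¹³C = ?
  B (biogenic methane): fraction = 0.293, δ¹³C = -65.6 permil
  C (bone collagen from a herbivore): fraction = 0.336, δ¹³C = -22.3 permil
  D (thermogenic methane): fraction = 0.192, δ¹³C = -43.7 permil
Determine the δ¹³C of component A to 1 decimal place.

Isotope mass balance: δ_bulk = Σ fᵢ·δᵢ.
-41.8 = 0.179×δ_A + 0.293×(-65.6) + 0.336×(-22.3) + 0.192×(-43.7)
0.179·δ_A = -41.8 − (-35.104) = -6.696
δ_A = -6.696 / 0.179 = -37.41 permil

-37.4 permil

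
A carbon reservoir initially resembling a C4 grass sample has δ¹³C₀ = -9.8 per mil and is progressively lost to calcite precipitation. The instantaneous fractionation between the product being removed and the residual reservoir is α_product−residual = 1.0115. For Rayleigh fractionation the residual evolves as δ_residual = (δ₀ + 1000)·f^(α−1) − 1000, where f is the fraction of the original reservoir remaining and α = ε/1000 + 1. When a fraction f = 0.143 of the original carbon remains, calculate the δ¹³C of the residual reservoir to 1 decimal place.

-31.7 per mil

Rayleigh residual: δ_res = (δ₀ + 1000)·f^(α−1) − 1000
α − 1 = 0.01150
f^(α−1) = 0.143^(0.01150) = 0.977882
δ_res = (-9.8 + 1000) × 0.977882 − 1000 = 968.299 − 1000 = -31.70 per mil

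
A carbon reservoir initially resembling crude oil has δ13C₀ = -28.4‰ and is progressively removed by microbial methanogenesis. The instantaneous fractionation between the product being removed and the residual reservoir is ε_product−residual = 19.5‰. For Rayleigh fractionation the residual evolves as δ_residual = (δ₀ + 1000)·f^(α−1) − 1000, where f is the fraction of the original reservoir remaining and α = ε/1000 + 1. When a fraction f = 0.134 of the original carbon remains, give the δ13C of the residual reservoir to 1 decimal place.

Rayleigh residual: δ_res = (δ₀ + 1000)·f^(α−1) − 1000
α = ε/1000 + 1 = 1.01950, so α − 1 = 0.01950
f^(α−1) = 0.134^(0.01950) = 0.961565
δ_res = (-28.4 + 1000) × 0.961565 − 1000 = 934.256 − 1000 = -65.74‰

-65.7‰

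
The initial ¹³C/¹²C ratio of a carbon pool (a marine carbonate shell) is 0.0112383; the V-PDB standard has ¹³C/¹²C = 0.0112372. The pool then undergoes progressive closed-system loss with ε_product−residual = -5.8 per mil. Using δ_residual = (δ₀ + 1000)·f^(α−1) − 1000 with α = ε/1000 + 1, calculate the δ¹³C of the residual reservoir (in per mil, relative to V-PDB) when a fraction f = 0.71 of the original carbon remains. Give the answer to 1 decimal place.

2.1 per mil

δ₀ = (0.0112383/0.0112372 − 1)×1000 = (1.000098 − 1)×1000 = 0.098 per mil
α − 1 = ε/1000 = -0.0058
f^(α−1) = 0.71^(-0.0058) = 1.001988
δ_res = (0.098 + 1000) × 1.001988 − 1000 = 1002.087 − 1000 = 2.09 per mil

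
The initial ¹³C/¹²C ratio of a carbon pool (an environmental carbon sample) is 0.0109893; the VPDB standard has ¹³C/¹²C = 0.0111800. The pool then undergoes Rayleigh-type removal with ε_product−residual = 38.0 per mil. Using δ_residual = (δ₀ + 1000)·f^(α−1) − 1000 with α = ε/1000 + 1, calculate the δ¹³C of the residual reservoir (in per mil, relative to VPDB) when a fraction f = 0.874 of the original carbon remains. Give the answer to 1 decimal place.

-22.1 per mil

δ₀ = (0.0109893/0.0111800 − 1)×1000 = (0.982943 − 1)×1000 = -17.057 per mil
α − 1 = ε/1000 = 0.0380
f^(α−1) = 0.874^(0.0380) = 0.994895
δ_res = (-17.057 + 1000) × 0.994895 − 1000 = 977.925 − 1000 = -22.07 per mil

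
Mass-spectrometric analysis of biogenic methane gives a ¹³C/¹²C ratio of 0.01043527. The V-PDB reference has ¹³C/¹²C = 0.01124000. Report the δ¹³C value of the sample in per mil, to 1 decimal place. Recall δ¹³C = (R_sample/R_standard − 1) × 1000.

δ¹³C = (R_sample / R_standard − 1) × 1000
R_sample / R_standard = 0.01043527 / 0.01124000 = 0.928405
δ¹³C = (0.928405 − 1) × 1000 = -71.60 per mil

-71.6 per mil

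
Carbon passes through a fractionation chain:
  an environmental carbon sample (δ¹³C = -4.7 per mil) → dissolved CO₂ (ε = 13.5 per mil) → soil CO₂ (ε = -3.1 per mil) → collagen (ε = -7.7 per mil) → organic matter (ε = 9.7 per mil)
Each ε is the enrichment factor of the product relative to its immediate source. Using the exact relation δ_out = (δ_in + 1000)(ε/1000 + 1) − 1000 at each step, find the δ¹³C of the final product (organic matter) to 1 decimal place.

step 1: δ = (-4.70 + 1000)·(13.5/1000 + 1) − 1000 = 8.74 per mil
step 2: δ = (8.74 + 1000)·(-3.1/1000 + 1) − 1000 = 5.61 per mil
step 3: δ = (5.61 + 1000)·(-7.7/1000 + 1) − 1000 = -2.13 per mil
step 4: δ = (-2.13 + 1000)·(9.7/1000 + 1) − 1000 = 7.55 per mil

7.5 per mil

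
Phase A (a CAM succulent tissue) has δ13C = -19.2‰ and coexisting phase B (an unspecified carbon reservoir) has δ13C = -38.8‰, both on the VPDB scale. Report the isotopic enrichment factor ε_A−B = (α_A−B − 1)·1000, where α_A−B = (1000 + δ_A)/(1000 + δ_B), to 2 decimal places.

α_A−B = (1000 + -19.2) / (1000 + -38.8) = 980.8 / 961.2 = 1.020391
ε_A−B = (1.020391 − 1) × 1000 = 20.391‰
(The approximation ε ≈ δ_A − δ_B would give 19.6‰.)

20.39‰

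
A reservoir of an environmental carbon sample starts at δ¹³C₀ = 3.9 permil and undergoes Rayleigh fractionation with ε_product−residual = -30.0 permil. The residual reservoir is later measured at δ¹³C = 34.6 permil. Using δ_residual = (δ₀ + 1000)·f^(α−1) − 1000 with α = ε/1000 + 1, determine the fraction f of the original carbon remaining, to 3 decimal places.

α − 1 = ε/1000 = -0.0300
(δ_res + 1000)/(δ₀ + 1000) = (34.6 + 1000)/(3.9 + 1000) = 1034.6/1003.9 = 1.030581
f = 1.030581^(1/-0.0300) = exp(ln(1.030581)/-0.0300) = exp(0.03012/-0.0300)
f = exp(-1.0041) = 0.3664

0.366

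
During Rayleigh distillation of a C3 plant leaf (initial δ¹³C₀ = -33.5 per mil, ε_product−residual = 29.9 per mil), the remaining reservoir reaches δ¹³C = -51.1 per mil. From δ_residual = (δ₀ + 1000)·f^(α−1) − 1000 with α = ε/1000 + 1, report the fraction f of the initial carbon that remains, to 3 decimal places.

α − 1 = ε/1000 = 0.0299
(δ_res + 1000)/(δ₀ + 1000) = (-51.1 + 1000)/(-33.5 + 1000) = 948.9/966.5 = 0.981790
f = 0.981790^(1/0.0299) = exp(ln(0.981790)/0.0299) = exp(-0.01838/0.0299)
f = exp(-0.6146) = 0.5408

0.541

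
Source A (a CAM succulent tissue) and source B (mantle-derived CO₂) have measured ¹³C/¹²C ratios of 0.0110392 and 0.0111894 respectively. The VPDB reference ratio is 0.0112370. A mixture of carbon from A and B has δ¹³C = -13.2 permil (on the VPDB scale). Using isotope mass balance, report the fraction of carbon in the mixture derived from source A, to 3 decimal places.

δ_A = (0.0110392/0.0112370 − 1)×1000 = (0.982397 − 1)×1000 = -17.603 permil
δ_B = (0.0111894/0.0112370 − 1)×1000 = (0.995764 − 1)×1000 = -4.236 permil
f_A = (δ_mix − δ_B)/(δ_A − δ_B) = (-13.2 − (-4.236))/(-17.603 − (-4.236))
f_A = -8.964 / -13.367 = 0.6706

0.671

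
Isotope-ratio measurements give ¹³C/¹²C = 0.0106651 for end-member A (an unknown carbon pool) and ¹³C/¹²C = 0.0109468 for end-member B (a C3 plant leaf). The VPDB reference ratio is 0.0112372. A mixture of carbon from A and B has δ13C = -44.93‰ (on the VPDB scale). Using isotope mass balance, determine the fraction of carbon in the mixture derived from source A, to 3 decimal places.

δ_A = (0.0106651/0.0112372 − 1)×1000 = (0.949089 − 1)×1000 = -50.911‰
δ_B = (0.0109468/0.0112372 − 1)×1000 = (0.974157 − 1)×1000 = -25.843‰
f_A = (δ_mix − δ_B)/(δ_A − δ_B) = (-44.93 − (-25.843))/(-50.911 − (-25.843))
f_A = -19.087 / -25.069 = 0.7614

0.761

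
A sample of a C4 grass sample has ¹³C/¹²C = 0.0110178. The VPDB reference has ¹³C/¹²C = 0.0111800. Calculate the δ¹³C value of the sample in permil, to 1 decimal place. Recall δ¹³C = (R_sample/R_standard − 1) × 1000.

δ¹³C = (R_sample / R_standard − 1) × 1000
R_sample / R_standard = 0.0110178 / 0.0111800 = 0.985492
δ¹³C = (0.985492 − 1) × 1000 = -14.51 permil

-14.5 permil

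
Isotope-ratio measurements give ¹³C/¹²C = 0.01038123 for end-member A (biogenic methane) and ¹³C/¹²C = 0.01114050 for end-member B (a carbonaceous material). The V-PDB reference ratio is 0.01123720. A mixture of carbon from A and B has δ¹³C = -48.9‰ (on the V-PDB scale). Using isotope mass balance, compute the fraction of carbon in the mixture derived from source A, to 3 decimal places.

0.596

δ_A = (0.01038123/0.01123720 − 1)×1000 = (0.923827 − 1)×1000 = -76.173‰
δ_B = (0.01114050/0.01123720 − 1)×1000 = (0.991395 − 1)×1000 = -8.605‰
f_A = (δ_mix − δ_B)/(δ_A − δ_B) = (-48.9 − (-8.605))/(-76.173 − (-8.605))
f_A = -40.295 / -67.568 = 0.5964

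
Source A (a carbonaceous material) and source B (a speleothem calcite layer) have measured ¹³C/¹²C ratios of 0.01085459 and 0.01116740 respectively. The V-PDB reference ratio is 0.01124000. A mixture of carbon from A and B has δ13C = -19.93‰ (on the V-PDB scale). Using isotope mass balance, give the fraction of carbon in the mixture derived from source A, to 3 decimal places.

0.484

δ_A = (0.01085459/0.01124000 − 1)×1000 = (0.965711 − 1)×1000 = -34.289‰
δ_B = (0.01116740/0.01124000 − 1)×1000 = (0.993541 − 1)×1000 = -6.459‰
f_A = (δ_mix − δ_B)/(δ_A − δ_B) = (-19.93 − (-6.459))/(-34.289 − (-6.459))
f_A = -13.471 / -27.830 = 0.4840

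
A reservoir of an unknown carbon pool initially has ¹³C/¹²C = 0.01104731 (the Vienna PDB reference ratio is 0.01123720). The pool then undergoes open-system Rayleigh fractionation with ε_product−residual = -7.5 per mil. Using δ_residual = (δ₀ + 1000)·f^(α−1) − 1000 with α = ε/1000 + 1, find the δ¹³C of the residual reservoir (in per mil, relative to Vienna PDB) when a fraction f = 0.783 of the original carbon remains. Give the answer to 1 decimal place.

δ₀ = (0.01104731/0.01123720 − 1)×1000 = (0.983102 − 1)×1000 = -16.898 per mil
α − 1 = ε/1000 = -0.0075
f^(α−1) = 0.783^(-0.0075) = 1.001836
δ_res = (-16.898 + 1000) × 1.001836 − 1000 = 984.907 − 1000 = -15.09 per mil

-15.1 per mil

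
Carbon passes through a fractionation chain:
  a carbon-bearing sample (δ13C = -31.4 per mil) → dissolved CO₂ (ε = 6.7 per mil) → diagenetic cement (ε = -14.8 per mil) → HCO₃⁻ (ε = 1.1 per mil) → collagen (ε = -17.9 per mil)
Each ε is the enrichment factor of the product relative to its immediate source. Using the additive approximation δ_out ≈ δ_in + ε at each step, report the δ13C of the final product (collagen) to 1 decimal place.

-56.3 per mil

step 1: δ ≈ -31.4 + (6.7) = -24.7 per mil
step 2: δ ≈ -24.7 + (-14.8) = -39.5 per mil
step 3: δ ≈ -39.5 + (1.1) = -38.4 per mil
step 4: δ ≈ -38.4 + (-17.9) = -56.3 per mil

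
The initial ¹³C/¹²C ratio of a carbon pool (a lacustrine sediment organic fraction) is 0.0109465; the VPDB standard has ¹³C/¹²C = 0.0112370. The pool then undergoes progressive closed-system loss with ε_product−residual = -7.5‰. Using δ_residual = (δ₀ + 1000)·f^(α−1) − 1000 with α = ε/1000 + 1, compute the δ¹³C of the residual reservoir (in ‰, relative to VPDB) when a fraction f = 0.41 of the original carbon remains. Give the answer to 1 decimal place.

-19.3‰

δ₀ = (0.0109465/0.0112370 − 1)×1000 = (0.974148 − 1)×1000 = -25.852‰
α − 1 = ε/1000 = -0.0075
f^(α−1) = 0.41^(-0.0075) = 1.006709
δ_res = (-25.852 + 1000) × 1.006709 − 1000 = 980.684 − 1000 = -19.32‰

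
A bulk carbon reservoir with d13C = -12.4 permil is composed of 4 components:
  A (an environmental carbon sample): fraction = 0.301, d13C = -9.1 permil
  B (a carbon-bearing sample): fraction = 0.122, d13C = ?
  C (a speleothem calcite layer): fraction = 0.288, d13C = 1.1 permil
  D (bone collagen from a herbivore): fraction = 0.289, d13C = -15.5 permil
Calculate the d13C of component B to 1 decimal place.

Isotope mass balance: δ_bulk = Σ fᵢ·δᵢ.
-12.4 = 0.301×(-9.1) + 0.122×δ_B + 0.288×(1.1) + 0.289×(-15.5)
0.122·δ_B = -12.4 − (-6.902) = -5.498
δ_B = -5.498 / 0.122 = -45.07 permil

-45.1 permil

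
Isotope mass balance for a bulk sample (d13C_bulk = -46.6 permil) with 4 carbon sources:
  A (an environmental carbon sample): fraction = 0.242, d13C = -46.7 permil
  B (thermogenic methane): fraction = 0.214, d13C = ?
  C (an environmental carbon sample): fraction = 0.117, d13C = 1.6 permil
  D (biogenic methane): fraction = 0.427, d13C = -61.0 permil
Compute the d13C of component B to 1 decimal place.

Isotope mass balance: δ_bulk = Σ fᵢ·δᵢ.
-46.6 = 0.242×(-46.7) + 0.214×δ_B + 0.117×(1.6) + 0.427×(-61.0)
0.214·δ_B = -46.6 − (-37.161) = -9.439
δ_B = -9.439 / 0.214 = -44.11 permil

-44.1 permil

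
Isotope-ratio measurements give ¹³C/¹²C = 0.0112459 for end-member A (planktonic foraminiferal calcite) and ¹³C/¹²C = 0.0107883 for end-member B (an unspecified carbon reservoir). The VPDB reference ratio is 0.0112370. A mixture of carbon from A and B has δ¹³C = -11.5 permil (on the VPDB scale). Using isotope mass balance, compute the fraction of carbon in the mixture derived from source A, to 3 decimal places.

δ_A = (0.0112459/0.0112370 − 1)×1000 = (1.000792 − 1)×1000 = 0.792 permil
δ_B = (0.0107883/0.0112370 − 1)×1000 = (0.960069 − 1)×1000 = -39.931 permil
f_A = (δ_mix − δ_B)/(δ_A − δ_B) = (-11.5 − (-39.931))/(0.792 − (-39.931))
f_A = 28.431 / 40.723 = 0.6982

0.698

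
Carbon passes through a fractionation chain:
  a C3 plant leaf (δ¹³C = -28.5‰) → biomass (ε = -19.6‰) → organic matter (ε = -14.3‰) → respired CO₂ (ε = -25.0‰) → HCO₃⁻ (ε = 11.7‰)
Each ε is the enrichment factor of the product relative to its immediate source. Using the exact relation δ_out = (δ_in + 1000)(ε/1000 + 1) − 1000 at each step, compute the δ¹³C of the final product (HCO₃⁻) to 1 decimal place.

-73.9‰

step 1: δ = (-28.50 + 1000)·(-19.6/1000 + 1) − 1000 = -47.54‰
step 2: δ = (-47.54 + 1000)·(-14.3/1000 + 1) − 1000 = -61.16‰
step 3: δ = (-61.16 + 1000)·(-25.0/1000 + 1) − 1000 = -84.63‰
step 4: δ = (-84.63 + 1000)·(11.7/1000 + 1) − 1000 = -73.92‰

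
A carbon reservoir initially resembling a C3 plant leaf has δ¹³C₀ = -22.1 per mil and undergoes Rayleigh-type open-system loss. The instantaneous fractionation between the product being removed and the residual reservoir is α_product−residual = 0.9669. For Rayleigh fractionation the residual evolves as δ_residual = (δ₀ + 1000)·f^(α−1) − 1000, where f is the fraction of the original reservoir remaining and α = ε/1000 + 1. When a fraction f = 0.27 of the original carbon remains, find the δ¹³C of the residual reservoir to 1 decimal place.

Rayleigh residual: δ_res = (δ₀ + 1000)·f^(α−1) − 1000
α − 1 = -0.03310
f^(α−1) = 0.27^(-0.03310) = 1.044292
δ_res = (-22.1 + 1000) × 1.044292 − 1000 = 1021.213 − 1000 = 21.21 per mil

21.2 per mil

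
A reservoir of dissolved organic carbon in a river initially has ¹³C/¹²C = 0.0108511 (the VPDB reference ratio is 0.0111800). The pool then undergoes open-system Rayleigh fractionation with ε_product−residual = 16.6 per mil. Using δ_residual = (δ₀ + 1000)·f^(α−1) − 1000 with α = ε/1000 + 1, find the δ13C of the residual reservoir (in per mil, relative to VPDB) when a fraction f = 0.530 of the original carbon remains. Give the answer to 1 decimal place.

-39.6 per mil

δ₀ = (0.0108511/0.0111800 − 1)×1000 = (0.970581 − 1)×1000 = -29.419 per mil
α − 1 = ε/1000 = 0.0166
f^(α−1) = 0.530^(0.0166) = 0.989516
δ_res = (-29.419 + 1000) × 0.989516 − 1000 = 960.406 − 1000 = -39.59 per mil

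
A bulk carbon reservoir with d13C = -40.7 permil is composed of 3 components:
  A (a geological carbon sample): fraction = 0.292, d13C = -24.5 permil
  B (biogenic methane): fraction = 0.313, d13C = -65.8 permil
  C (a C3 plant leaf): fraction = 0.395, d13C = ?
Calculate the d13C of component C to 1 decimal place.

Isotope mass balance: δ_bulk = Σ fᵢ·δᵢ.
-40.7 = 0.292×(-24.5) + 0.313×(-65.8) + 0.395×δ_C
0.395·δ_C = -40.7 − (-27.749) = -12.951
δ_C = -12.951 / 0.395 = -32.79 permil

-32.8 permil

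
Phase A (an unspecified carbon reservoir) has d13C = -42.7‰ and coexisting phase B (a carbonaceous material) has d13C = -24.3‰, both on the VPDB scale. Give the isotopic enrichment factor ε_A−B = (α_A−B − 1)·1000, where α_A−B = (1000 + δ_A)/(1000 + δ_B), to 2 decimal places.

α_A−B = (1000 + -42.7) / (1000 + -24.3) = 957.3 / 975.7 = 0.981142
ε_A−B = (0.981142 − 1) × 1000 = -18.858‰
(The approximation ε ≈ δ_A − δ_B would give -18.4‰.)

-18.86‰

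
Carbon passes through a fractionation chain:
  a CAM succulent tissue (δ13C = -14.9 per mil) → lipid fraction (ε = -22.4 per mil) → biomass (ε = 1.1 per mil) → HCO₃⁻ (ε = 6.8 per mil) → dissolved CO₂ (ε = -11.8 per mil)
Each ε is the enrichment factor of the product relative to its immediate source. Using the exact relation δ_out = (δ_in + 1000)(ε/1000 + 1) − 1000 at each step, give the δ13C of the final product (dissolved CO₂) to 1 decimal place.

-40.8 per mil

step 1: δ = (-14.90 + 1000)·(-22.4/1000 + 1) − 1000 = -36.97 per mil
step 2: δ = (-36.97 + 1000)·(1.1/1000 + 1) − 1000 = -35.91 per mil
step 3: δ = (-35.91 + 1000)·(6.8/1000 + 1) − 1000 = -29.35 per mil
step 4: δ = (-29.35 + 1000)·(-11.8/1000 + 1) − 1000 = -40.80 per mil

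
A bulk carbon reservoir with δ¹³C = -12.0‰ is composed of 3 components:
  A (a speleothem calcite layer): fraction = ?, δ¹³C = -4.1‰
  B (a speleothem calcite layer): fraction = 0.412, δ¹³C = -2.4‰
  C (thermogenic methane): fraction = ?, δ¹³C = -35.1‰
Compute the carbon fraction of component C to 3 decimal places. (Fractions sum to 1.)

0.277

Let f_C and f_A be the unknown fractions; fractions sum to 1 so f_C + f_A = 0.588.
Mass balance: Σ fᵢ·δᵢ = δ_bulk ⇒ f_C·(-35.1) + f_A·(-4.1) = -12.0 − (-0.989) = -11.011
Substitute f_A = 0.588 − f_C:
f_C·(-35.1 − -4.1) = -11.011 − 0.588×(-4.1) = -8.600
f_C = -8.600 / -31.0 = 0.2774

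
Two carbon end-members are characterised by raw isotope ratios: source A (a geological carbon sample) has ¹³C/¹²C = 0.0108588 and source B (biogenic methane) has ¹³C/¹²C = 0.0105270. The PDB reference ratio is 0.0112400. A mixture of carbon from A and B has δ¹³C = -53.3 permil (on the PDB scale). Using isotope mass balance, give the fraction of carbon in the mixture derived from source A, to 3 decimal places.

0.343

δ_A = (0.0108588/0.0112400 − 1)×1000 = (0.966085 − 1)×1000 = -33.915 permil
δ_B = (0.0105270/0.0112400 − 1)×1000 = (0.936566 − 1)×1000 = -63.434 permil
f_A = (δ_mix − δ_B)/(δ_A − δ_B) = (-53.3 − (-63.434))/(-33.915 − (-63.434))
f_A = 10.134 / 29.520 = 0.3433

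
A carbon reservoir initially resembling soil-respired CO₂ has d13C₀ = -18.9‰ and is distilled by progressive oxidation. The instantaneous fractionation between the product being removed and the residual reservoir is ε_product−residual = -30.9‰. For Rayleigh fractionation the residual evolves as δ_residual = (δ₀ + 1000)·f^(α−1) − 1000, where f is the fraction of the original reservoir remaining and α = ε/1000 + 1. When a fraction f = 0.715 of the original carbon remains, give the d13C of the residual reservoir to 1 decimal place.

Rayleigh residual: δ_res = (δ₀ + 1000)·f^(α−1) − 1000
α = ε/1000 + 1 = 0.96910, so α − 1 = -0.03090
f^(α−1) = 0.715^(-0.03090) = 1.010420
δ_res = (-18.9 + 1000) × 1.010420 − 1000 = 991.323 − 1000 = -8.68‰

-8.7‰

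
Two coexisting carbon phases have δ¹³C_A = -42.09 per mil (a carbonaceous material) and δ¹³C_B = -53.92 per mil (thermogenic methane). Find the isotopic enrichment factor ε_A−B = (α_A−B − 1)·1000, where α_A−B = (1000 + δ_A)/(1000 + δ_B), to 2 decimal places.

α_A−B = (1000 + -42.09) / (1000 + -53.92) = 957.91 / 946.08 = 1.012504
ε_A−B = (1.012504 − 1) × 1000 = 12.504 per mil
(The approximation ε ≈ δ_A − δ_B would give 11.83 per mil.)

12.50 per mil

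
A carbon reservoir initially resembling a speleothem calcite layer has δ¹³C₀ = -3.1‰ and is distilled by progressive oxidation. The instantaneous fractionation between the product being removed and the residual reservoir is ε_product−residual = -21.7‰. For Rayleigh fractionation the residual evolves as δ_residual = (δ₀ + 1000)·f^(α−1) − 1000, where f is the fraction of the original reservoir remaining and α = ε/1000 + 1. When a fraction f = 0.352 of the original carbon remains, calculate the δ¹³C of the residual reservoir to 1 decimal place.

Rayleigh residual: δ_res = (δ₀ + 1000)·f^(α−1) − 1000
α = ε/1000 + 1 = 0.97830, so α − 1 = -0.02170
f^(α−1) = 0.352^(-0.02170) = 1.022916
δ_res = (-3.1 + 1000) × 1.022916 − 1000 = 1019.745 − 1000 = 19.75‰

19.7‰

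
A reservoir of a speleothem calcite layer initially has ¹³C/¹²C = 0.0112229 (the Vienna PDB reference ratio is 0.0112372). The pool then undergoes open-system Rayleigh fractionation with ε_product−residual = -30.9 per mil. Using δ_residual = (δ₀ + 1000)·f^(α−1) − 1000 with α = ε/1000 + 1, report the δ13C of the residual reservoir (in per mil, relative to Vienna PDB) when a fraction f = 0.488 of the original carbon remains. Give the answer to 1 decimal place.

21.1 per mil

δ₀ = (0.0112229/0.0112372 − 1)×1000 = (0.998727 − 1)×1000 = -1.273 per mil
α − 1 = ε/1000 = -0.0309
f^(α−1) = 0.488^(-0.0309) = 1.022416
δ_res = (-1.273 + 1000) × 1.022416 − 1000 = 1021.115 − 1000 = 21.12 per mil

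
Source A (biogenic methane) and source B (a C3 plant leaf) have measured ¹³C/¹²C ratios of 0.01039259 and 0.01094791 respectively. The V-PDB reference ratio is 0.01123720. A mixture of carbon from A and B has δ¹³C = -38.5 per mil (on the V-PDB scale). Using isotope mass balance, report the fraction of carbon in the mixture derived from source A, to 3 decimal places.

δ_A = (0.01039259/0.01123720 − 1)×1000 = (0.924838 − 1)×1000 = -75.162 per mil
δ_B = (0.01094791/0.01123720 − 1)×1000 = (0.974256 − 1)×1000 = -25.744 per mil
f_A = (δ_mix − δ_B)/(δ_A − δ_B) = (-38.5 − (-25.744))/(-75.162 − (-25.744))
f_A = -12.756 / -49.418 = 0.2581

0.258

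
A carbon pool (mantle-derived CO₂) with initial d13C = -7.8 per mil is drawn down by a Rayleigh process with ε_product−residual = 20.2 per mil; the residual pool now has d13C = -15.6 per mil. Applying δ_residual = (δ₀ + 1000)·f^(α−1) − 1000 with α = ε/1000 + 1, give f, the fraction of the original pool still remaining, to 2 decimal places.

0.68

α − 1 = ε/1000 = 0.0202
(δ_res + 1000)/(δ₀ + 1000) = (-15.6 + 1000)/(-7.8 + 1000) = 984.4/992.2 = 0.992139
f = 0.992139^(1/0.0202) = exp(ln(0.992139)/0.0202) = exp(-0.00789/0.0202)
f = exp(-0.3907) = 0.6766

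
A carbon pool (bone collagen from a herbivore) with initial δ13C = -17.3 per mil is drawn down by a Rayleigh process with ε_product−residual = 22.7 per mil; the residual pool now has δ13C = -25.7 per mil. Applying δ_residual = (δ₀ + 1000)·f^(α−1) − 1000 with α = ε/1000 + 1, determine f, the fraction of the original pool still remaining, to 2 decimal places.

0.69

α − 1 = ε/1000 = 0.0227
(δ_res + 1000)/(δ₀ + 1000) = (-25.7 + 1000)/(-17.3 + 1000) = 974.3/982.7 = 0.991452
f = 0.991452^(1/0.0227) = exp(ln(0.991452)/0.0227) = exp(-0.00858/0.0227)
f = exp(-0.3782) = 0.6851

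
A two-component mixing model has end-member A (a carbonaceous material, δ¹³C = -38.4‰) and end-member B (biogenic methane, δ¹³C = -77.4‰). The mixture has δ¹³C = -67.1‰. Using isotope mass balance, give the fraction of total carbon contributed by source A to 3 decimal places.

0.264

δ_mix = f_A·δ_A + (1 − f_A)·δ_B  ⇒  f_A = (δ_mix − δ_B)/(δ_A − δ_B)
f_A = (-67.1 − (-77.4)) / (-38.4 − (-77.4))
f_A = 10.3 / 39.0 = 0.2641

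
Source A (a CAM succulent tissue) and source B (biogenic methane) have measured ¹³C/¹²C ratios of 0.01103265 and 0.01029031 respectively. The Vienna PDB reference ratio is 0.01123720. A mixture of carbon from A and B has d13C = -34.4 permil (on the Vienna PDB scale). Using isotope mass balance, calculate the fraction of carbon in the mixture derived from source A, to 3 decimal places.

0.755

δ_A = (0.01103265/0.01123720 − 1)×1000 = (0.981797 − 1)×1000 = -18.203 permil
δ_B = (0.01029031/0.01123720 − 1)×1000 = (0.915736 − 1)×1000 = -84.264 permil
f_A = (δ_mix − δ_B)/(δ_A − δ_B) = (-34.4 − (-84.264))/(-18.203 − (-84.264))
f_A = 49.864 / 66.061 = 0.7548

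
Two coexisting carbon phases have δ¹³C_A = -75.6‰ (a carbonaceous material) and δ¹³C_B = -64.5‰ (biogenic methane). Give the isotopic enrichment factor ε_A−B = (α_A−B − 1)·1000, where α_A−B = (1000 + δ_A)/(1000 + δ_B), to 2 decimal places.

-11.87‰

α_A−B = (1000 + -75.6) / (1000 + -64.5) = 924.4 / 935.5 = 0.988135
ε_A−B = (0.988135 − 1) × 1000 = -11.865‰
(The approximation ε ≈ δ_A − δ_B would give -11.1‰.)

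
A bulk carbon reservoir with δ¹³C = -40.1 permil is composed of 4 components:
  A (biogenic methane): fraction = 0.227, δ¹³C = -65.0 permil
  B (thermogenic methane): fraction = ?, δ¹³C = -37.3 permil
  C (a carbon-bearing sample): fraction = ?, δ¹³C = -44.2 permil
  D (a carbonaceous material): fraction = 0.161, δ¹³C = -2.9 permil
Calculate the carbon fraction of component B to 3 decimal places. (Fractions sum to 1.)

0.315

Let f_B and f_C be the unknown fractions; fractions sum to 1 so f_B + f_C = 0.612.
Mass balance: Σ fᵢ·δᵢ = δ_bulk ⇒ f_B·(-37.3) + f_C·(-44.2) = -40.1 − (-15.222) = -24.878
Substitute f_C = 0.612 − f_B:
f_B·(-37.3 − -44.2) = -24.878 − 0.612×(-44.2) = 2.172
f_B = 2.172 / 6.9 = 0.3148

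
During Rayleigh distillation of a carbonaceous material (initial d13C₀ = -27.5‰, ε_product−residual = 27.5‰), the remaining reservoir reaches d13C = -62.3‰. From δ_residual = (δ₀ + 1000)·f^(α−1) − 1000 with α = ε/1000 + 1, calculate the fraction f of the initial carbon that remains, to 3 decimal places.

0.266

α − 1 = ε/1000 = 0.0275
(δ_res + 1000)/(δ₀ + 1000) = (-62.3 + 1000)/(-27.5 + 1000) = 937.7/972.5 = 0.964216
f = 0.964216^(1/0.0275) = exp(ln(0.964216)/0.0275) = exp(-0.03644/0.0275)
f = exp(-1.3251) = 0.2658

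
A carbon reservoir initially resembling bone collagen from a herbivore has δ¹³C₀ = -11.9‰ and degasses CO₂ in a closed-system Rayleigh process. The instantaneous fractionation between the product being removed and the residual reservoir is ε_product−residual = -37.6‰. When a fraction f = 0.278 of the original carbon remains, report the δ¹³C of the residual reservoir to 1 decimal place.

Rayleigh residual: δ_res = (δ₀ + 1000)·f^(α−1) − 1000
α = ε/1000 + 1 = 0.96240, so α − 1 = -0.03760
f^(α−1) = 0.278^(-0.03760) = 1.049310
δ_res = (-11.9 + 1000) × 1.049310 − 1000 = 1036.823 − 1000 = 36.82‰

36.8‰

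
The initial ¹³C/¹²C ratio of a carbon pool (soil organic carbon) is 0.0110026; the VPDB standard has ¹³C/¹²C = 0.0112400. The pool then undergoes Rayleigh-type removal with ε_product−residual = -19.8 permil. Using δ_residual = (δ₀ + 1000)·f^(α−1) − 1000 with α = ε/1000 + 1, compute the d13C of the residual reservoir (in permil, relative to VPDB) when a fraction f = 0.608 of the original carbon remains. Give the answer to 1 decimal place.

δ₀ = (0.0110026/0.0112400 − 1)×1000 = (0.978879 − 1)×1000 = -21.121 permil
α − 1 = ε/1000 = -0.0198
f^(α−1) = 0.608^(-0.0198) = 1.009901
δ_res = (-21.121 + 1000) × 1.009901 − 1000 = 988.571 − 1000 = -11.43 permil

-11.4 permil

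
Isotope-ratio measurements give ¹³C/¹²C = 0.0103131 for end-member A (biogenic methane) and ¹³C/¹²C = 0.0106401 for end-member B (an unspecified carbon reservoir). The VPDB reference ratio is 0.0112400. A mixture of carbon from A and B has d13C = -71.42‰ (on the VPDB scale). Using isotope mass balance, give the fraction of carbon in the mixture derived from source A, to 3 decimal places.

δ_A = (0.0103131/0.0112400 − 1)×1000 = (0.917536 − 1)×1000 = -82.464‰
δ_B = (0.0106401/0.0112400 − 1)×1000 = (0.946628 − 1)×1000 = -53.372‰
f_A = (δ_mix − δ_B)/(δ_A − δ_B) = (-71.42 − (-53.372))/(-82.464 − (-53.372))
f_A = -18.048 / -29.093 = 0.6204

0.620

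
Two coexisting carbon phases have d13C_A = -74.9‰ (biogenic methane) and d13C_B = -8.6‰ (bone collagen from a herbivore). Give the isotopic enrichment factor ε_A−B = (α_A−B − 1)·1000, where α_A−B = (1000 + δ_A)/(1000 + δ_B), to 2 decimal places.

-66.88‰

α_A−B = (1000 + -74.9) / (1000 + -8.6) = 925.1 / 991.4 = 0.933125
ε_A−B = (0.933125 − 1) × 1000 = -66.875‰
(The approximation ε ≈ δ_A − δ_B would give -66.3‰.)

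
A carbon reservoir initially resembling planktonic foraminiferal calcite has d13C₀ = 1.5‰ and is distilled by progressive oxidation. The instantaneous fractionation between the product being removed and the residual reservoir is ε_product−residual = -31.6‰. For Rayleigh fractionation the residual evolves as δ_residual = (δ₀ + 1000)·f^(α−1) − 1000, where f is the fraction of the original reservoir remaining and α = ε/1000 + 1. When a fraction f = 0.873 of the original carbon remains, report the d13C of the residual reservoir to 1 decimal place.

5.8‰

Rayleigh residual: δ_res = (δ₀ + 1000)·f^(α−1) − 1000
α = ε/1000 + 1 = 0.96840, so α − 1 = -0.03160
f^(α−1) = 0.873^(-0.03160) = 1.004301
δ_res = (1.5 + 1000) × 1.004301 − 1000 = 1005.808 − 1000 = 5.81‰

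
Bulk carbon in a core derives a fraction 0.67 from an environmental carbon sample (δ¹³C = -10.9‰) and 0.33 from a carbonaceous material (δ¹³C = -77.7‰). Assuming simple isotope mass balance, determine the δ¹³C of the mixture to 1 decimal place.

δ_mix = f_A·δ_A + f_B·δ_B
δ_mix = 0.67 × (-10.9) + 0.33 × (-77.7)
δ_mix = -7.30 + -25.64 = -32.94‰

-32.9‰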